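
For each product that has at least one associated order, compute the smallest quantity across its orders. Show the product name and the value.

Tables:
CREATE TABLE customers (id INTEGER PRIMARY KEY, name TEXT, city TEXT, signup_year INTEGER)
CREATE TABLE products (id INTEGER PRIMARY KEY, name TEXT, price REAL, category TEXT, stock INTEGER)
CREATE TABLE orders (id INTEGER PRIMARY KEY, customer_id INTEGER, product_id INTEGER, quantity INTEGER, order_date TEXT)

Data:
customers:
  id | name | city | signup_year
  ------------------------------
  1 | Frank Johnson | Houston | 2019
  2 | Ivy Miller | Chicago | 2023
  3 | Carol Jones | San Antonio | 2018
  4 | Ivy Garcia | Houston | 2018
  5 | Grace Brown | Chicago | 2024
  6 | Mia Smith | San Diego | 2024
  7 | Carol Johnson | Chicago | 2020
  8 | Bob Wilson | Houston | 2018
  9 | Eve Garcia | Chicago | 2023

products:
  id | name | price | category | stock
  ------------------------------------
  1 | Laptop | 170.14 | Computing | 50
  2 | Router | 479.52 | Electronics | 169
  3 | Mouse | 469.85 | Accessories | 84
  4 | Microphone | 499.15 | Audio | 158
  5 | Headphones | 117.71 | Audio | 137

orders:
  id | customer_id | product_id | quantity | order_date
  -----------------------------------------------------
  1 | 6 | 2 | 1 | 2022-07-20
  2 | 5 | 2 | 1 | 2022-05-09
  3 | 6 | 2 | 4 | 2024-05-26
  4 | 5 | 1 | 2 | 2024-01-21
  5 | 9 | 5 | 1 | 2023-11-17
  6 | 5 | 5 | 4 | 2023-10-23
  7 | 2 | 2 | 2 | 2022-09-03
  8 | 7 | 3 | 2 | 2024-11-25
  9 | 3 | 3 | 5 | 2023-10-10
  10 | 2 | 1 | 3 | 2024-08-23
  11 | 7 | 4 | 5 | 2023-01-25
SELECT p.name, MIN(c.quantity) AS min_quantity FROM orders c JOIN products p ON c.product_id = p.id GROUP BY p.id, p.name

Execution result:
name | min_quantity
Laptop | 2
Router | 1
Mouse | 2
Microphone | 5
Headphones | 1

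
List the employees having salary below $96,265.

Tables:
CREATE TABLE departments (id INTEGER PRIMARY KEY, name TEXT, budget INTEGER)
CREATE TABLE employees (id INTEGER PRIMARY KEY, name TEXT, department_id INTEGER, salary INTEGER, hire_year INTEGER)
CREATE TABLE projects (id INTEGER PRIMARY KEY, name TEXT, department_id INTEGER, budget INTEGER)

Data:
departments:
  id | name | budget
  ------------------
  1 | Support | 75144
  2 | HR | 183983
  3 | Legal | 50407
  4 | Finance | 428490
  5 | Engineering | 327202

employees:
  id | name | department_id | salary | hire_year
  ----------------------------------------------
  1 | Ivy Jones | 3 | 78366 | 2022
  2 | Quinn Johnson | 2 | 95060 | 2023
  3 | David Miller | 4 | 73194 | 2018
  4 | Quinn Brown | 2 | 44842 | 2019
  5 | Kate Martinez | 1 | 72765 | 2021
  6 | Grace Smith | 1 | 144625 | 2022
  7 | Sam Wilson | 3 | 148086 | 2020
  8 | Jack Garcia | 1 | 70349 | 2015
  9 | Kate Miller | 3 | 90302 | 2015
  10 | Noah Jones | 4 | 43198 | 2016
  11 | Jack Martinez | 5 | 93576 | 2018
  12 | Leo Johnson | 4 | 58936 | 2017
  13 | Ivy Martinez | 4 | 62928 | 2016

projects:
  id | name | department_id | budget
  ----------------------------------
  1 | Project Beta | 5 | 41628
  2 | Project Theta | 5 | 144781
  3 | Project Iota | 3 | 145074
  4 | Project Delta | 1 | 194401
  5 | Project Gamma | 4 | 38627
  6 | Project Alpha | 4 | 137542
SELECT name, salary FROM employees WHERE salary < 96265

Execution result:
name | salary
Ivy Jones | 78366
Quinn Johnson | 95060
David Miller | 73194
Quinn Brown | 44842
Kate Martinez | 72765
Jack Garcia | 70349
Kate Miller | 90302
Noah Jones | 43198
Jack Martinez | 93576
Leo Johnson | 58936
Ivy Martinez | 62928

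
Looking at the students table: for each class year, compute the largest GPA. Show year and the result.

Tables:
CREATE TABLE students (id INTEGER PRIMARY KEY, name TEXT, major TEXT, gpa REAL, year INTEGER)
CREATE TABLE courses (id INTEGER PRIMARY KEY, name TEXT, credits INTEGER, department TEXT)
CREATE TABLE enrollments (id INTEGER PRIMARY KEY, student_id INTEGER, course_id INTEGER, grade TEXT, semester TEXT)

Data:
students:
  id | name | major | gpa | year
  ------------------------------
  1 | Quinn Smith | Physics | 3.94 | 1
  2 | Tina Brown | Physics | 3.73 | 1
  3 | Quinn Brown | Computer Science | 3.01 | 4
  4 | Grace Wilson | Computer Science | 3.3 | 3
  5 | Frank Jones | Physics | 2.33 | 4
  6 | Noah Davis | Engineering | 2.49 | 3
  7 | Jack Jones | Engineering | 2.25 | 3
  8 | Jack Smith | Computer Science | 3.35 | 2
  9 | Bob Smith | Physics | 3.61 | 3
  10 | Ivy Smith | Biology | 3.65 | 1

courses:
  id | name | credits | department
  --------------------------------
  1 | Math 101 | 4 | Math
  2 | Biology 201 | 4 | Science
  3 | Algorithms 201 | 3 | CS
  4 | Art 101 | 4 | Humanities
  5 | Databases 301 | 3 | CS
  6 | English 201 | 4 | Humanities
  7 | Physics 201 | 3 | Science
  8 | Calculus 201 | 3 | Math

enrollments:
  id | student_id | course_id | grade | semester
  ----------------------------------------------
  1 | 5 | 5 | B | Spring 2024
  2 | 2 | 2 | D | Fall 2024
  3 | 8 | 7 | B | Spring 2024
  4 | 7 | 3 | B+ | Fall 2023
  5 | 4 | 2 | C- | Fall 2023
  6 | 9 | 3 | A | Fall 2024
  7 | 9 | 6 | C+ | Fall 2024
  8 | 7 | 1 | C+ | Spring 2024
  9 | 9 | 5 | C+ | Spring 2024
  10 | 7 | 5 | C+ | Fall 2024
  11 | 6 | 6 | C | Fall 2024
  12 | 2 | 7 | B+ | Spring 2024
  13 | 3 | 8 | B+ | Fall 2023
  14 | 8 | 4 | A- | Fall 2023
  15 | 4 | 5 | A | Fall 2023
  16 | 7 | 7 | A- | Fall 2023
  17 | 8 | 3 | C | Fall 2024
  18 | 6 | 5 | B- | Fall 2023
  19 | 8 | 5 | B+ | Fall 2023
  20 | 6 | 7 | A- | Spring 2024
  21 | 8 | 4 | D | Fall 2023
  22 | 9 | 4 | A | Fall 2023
SELECT year, MAX(gpa) AS max_gpa FROM students GROUP BY year

Execution result:
year | max_gpa
1 | 3.94
2 | 3.35
3 | 3.61
4 | 3.01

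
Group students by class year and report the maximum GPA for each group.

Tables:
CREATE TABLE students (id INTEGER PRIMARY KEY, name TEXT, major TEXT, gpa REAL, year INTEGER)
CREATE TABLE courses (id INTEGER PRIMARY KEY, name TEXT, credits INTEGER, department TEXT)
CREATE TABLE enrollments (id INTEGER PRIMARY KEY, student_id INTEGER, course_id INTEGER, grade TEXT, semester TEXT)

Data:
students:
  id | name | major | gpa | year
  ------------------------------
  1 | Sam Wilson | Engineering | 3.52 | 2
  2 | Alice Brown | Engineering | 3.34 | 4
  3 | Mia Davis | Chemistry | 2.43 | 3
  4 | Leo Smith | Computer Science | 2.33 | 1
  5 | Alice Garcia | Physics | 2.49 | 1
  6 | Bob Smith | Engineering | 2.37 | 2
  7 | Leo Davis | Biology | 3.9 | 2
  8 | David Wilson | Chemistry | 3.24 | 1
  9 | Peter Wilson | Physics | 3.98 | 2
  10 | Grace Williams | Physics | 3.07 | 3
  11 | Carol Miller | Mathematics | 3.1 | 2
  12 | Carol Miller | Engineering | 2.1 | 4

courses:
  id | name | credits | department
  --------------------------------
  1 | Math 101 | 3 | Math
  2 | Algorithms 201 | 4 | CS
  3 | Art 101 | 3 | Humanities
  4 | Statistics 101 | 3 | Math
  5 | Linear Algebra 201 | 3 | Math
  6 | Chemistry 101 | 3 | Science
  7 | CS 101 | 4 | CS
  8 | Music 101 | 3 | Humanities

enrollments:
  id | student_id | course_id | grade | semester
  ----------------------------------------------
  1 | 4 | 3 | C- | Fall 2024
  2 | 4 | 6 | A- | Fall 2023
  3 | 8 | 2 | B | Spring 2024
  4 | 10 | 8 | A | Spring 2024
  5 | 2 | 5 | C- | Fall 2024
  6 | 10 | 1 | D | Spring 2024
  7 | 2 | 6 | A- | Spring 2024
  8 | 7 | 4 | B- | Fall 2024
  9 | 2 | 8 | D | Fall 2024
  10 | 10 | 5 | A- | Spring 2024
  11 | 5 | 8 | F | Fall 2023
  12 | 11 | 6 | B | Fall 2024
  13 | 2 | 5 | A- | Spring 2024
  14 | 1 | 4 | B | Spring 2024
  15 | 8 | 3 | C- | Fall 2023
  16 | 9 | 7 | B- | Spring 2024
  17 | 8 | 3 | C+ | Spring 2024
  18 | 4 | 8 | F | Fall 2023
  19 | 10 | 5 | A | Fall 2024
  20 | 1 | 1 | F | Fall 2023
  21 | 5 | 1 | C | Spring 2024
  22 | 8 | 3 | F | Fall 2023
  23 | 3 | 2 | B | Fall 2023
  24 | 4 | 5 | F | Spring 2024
SELECT year, MAX(gpa) AS max_gpa FROM students GROUP BY year

Execution result:
year | max_gpa
1 | 3.24
2 | 3.98
3 | 3.07
4 | 3.34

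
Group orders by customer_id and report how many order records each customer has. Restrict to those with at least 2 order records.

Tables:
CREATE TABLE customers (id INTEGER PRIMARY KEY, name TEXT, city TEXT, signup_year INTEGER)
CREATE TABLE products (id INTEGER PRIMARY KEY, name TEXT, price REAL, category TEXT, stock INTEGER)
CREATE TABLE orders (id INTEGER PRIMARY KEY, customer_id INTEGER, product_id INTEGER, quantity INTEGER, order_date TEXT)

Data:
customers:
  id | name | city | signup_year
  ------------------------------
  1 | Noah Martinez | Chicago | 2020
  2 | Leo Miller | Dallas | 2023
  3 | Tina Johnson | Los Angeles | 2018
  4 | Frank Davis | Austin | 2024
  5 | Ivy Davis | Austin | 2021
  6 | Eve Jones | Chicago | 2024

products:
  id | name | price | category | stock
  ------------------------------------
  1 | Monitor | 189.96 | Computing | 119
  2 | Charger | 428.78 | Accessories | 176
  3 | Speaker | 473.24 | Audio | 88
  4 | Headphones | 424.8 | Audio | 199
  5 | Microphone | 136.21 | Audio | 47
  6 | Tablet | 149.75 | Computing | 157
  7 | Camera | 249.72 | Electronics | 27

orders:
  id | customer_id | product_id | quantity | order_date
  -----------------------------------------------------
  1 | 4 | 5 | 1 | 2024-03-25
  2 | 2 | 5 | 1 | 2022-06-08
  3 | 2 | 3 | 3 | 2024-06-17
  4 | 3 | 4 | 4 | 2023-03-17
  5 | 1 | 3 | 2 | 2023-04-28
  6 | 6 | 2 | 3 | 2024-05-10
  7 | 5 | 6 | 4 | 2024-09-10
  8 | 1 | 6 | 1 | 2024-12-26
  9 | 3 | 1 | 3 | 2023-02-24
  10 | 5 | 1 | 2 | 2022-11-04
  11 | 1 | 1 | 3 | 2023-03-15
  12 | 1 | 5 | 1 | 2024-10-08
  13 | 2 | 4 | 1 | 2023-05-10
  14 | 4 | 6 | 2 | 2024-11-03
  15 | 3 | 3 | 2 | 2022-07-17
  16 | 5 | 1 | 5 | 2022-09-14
SELECT customer_id, COUNT(*) AS order_count FROM orders GROUP BY customer_id HAVING COUNT(*) >= 2

Execution result:
customer_id | order_count
1 | 4
2 | 3
3 | 3
4 | 2
5 | 3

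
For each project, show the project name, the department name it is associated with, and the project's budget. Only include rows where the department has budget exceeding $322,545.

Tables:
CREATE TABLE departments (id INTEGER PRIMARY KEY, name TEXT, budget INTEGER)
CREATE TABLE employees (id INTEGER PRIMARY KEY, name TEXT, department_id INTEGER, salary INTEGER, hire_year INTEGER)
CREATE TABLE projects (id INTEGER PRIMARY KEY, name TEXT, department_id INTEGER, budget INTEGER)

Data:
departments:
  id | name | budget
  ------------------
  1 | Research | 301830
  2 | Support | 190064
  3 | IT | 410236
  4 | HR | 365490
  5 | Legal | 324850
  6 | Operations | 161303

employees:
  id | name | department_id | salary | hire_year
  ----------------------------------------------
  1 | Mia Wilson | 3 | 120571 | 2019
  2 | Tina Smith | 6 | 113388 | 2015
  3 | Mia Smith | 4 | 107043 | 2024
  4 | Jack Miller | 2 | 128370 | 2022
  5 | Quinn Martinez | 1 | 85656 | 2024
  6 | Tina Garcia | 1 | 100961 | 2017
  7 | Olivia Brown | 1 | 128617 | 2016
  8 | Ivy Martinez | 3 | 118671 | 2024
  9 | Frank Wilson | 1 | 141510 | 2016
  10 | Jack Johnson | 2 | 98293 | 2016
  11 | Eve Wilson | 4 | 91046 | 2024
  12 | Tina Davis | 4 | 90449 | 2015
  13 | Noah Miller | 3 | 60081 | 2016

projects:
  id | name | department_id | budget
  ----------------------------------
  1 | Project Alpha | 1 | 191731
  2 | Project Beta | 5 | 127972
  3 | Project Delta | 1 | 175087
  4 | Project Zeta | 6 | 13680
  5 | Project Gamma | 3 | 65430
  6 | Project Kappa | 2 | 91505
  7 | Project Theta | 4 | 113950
SELECT c.name, p.name AS department, c.budget FROM projects c JOIN departments p ON c.department_id = p.id WHERE p.budget > 322545

Execution result:
name | department | budget
Project Beta | Legal | 127972
Project Gamma | IT | 65430
Project Theta | HR | 113950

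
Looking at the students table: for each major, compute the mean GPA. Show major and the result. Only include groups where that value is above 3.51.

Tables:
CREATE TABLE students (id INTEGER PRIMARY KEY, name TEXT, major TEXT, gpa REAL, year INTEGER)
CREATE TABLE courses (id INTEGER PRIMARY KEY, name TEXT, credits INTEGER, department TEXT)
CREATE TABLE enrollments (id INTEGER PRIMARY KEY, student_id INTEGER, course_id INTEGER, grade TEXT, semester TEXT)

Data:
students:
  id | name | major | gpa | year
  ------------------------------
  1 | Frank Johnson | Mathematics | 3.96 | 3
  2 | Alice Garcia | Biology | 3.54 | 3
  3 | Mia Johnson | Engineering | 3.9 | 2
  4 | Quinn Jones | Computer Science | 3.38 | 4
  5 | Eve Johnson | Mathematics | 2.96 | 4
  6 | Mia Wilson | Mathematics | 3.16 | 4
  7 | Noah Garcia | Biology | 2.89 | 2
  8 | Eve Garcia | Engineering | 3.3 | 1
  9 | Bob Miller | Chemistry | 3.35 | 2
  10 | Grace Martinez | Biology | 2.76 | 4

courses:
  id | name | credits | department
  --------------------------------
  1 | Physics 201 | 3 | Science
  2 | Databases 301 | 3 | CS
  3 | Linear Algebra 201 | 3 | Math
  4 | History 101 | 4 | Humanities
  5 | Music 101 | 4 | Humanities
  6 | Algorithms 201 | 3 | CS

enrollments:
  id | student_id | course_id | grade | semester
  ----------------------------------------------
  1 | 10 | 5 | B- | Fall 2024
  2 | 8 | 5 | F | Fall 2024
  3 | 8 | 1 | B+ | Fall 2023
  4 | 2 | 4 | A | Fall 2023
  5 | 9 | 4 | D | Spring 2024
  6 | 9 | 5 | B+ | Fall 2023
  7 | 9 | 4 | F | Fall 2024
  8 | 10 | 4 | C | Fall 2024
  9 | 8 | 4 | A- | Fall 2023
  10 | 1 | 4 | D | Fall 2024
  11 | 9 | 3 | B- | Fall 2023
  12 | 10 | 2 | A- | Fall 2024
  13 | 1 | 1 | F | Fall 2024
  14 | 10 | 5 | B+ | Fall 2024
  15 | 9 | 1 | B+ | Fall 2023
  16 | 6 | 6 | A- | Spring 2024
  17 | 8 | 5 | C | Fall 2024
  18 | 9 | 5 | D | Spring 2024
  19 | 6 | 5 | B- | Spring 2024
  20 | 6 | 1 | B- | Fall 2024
SELECT major, AVG(gpa) AS avg_gpa FROM students GROUP BY major HAVING AVG(gpa) > 3.51

Execution result:
major | avg_gpa
Engineering | 3.60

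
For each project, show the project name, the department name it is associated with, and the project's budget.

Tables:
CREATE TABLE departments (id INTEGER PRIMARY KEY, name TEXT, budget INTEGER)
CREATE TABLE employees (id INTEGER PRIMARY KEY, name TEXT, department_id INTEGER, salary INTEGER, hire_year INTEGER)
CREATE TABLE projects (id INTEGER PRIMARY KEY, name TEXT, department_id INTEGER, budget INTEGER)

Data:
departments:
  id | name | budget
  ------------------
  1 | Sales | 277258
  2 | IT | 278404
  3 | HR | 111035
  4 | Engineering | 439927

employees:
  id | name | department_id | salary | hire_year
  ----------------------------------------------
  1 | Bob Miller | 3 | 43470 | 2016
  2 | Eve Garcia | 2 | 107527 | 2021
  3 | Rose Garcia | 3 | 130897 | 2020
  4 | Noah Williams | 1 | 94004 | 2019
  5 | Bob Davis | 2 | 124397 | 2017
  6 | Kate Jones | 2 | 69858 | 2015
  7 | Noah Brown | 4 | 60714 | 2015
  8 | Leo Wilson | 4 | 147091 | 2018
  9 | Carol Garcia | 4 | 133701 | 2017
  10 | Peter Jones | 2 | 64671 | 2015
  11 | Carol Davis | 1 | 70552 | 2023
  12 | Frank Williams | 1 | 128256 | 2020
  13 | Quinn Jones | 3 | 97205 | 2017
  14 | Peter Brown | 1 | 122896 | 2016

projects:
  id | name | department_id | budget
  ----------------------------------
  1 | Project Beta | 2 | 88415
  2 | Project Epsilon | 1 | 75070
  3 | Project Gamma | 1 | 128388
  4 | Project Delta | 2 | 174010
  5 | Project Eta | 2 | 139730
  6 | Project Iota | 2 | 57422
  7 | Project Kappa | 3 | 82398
SELECT c.name, p.name AS department, c.budget FROM projects c JOIN departments p ON c.department_id = p.id

Execution result:
name | department | budget
Project Beta | IT | 88415
Project Epsilon | Sales | 75070
Project Gamma | Sales | 128388
Project Delta | IT | 174010
Project Eta | IT | 139730
Project Iota | IT | 57422
Project Kappa | HR | 82398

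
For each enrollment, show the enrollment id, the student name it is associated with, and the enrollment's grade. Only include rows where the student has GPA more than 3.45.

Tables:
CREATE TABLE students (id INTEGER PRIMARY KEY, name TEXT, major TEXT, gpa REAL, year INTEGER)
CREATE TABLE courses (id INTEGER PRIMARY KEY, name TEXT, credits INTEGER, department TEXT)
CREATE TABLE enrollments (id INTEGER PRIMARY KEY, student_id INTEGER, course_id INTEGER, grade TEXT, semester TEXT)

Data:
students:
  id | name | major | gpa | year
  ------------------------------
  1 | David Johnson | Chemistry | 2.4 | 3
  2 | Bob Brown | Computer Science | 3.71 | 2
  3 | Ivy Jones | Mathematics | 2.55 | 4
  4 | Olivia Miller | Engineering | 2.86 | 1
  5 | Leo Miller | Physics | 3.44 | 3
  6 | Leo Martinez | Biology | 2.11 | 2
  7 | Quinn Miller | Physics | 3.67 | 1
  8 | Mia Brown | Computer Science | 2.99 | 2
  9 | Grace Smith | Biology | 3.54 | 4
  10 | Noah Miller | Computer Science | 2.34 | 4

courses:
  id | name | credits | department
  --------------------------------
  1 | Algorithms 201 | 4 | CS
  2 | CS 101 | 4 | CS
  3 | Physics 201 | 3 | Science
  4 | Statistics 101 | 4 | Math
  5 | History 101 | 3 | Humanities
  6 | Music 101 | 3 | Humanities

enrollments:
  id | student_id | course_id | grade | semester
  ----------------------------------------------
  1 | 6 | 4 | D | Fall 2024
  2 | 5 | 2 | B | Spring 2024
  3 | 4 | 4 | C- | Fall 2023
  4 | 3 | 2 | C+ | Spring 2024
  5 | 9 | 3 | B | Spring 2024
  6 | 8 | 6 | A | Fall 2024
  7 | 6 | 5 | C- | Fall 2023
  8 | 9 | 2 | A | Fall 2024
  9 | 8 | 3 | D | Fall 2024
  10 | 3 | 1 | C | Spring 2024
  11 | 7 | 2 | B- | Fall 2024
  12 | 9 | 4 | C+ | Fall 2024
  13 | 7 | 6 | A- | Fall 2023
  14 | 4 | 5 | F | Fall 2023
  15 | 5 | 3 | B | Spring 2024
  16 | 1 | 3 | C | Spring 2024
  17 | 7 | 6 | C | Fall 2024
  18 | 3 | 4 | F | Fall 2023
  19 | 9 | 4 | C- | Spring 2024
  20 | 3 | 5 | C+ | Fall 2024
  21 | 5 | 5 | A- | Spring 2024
SELECT c.id, p.name AS student, c.grade FROM enrollments c JOIN students p ON c.student_id = p.id WHERE p.gpa > 3.45

Execution result:
id | student | grade
5 | Grace Smith | B
8 | Grace Smith | A
11 | Quinn Miller | B-
12 | Grace Smith | C+
13 | Quinn Miller | A-
17 | Quinn Miller | C
19 | Grace Smith | C-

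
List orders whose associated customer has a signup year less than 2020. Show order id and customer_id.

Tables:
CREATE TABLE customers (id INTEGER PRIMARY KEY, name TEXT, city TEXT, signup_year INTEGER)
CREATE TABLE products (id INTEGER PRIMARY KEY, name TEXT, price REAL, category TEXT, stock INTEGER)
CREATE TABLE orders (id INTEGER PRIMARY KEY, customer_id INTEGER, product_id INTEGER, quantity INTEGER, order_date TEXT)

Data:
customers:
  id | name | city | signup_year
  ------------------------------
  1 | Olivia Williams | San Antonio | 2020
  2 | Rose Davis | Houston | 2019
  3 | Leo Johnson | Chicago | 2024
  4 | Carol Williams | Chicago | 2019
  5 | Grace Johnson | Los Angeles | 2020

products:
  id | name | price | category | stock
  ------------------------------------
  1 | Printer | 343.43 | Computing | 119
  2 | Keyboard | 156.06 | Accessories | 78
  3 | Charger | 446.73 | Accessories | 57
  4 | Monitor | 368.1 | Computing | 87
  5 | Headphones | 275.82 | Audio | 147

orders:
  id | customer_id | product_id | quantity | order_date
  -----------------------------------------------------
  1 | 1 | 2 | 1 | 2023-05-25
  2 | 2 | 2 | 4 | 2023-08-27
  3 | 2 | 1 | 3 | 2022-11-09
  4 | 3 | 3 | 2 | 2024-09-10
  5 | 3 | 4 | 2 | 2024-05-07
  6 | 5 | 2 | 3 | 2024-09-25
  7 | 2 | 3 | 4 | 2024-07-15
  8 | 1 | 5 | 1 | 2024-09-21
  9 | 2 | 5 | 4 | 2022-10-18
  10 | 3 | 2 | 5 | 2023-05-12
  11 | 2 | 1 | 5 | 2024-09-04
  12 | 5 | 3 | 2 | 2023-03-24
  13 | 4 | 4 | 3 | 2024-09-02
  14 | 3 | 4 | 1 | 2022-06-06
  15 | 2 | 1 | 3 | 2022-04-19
SELECT id, customer_id FROM orders WHERE customer_id IN (SELECT id FROM customers WHERE signup_year < 2020)

Execution result:
id | customer_id
2 | 2
3 | 2
7 | 2
9 | 2
11 | 2
13 | 4
15 | 2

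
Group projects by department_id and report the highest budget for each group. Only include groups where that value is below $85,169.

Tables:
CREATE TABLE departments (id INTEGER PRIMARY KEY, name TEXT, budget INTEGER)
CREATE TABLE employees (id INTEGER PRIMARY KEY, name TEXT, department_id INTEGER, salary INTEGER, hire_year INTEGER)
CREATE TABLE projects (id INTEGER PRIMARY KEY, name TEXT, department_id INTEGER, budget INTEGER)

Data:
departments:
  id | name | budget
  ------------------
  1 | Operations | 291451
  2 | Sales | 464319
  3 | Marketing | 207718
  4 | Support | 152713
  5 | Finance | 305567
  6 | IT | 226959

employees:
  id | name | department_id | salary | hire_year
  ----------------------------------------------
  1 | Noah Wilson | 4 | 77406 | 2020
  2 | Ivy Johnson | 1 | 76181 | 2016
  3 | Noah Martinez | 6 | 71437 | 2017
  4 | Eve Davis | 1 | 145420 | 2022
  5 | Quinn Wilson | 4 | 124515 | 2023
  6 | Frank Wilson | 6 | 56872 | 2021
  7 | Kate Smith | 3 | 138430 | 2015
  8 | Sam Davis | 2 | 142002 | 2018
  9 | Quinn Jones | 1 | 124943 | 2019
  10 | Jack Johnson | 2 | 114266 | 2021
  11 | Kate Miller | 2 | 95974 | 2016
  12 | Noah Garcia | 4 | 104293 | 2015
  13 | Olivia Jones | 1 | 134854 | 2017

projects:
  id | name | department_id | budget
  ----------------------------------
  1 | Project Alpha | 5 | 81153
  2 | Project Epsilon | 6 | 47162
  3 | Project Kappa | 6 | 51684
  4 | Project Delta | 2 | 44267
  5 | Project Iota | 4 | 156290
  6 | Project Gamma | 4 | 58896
SELECT department_id, MAX(budget) AS max_budget FROM projects GROUP BY department_id HAVING MAX(budget) < 85169

Execution result:
department_id | max_budget
2 | 44267
5 | 81153
6 | 51684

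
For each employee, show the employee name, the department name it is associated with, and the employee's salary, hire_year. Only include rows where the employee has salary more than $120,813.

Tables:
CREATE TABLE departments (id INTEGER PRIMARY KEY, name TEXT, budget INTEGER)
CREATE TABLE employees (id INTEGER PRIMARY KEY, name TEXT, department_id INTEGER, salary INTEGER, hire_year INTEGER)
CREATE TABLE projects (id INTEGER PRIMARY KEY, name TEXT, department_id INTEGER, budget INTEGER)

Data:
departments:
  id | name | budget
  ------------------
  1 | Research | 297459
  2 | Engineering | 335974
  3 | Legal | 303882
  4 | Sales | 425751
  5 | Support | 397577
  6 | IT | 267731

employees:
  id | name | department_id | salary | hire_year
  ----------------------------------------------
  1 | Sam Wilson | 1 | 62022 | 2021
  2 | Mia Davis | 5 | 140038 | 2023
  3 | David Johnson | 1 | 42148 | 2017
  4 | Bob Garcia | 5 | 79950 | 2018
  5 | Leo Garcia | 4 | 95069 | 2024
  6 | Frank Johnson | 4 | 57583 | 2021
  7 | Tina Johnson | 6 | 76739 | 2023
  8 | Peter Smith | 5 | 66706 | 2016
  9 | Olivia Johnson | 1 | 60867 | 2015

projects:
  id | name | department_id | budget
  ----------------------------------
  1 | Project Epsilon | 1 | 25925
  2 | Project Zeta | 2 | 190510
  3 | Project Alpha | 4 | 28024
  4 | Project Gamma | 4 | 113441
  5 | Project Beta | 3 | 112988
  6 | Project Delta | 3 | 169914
SELECT c.name, p.name AS department, c.salary, c.hire_year FROM employees c JOIN departments p ON c.department_id = p.id WHERE c.salary > 120813

Execution result:
name | department | salary | hire_year
Mia Davis | Support | 140038 | 2023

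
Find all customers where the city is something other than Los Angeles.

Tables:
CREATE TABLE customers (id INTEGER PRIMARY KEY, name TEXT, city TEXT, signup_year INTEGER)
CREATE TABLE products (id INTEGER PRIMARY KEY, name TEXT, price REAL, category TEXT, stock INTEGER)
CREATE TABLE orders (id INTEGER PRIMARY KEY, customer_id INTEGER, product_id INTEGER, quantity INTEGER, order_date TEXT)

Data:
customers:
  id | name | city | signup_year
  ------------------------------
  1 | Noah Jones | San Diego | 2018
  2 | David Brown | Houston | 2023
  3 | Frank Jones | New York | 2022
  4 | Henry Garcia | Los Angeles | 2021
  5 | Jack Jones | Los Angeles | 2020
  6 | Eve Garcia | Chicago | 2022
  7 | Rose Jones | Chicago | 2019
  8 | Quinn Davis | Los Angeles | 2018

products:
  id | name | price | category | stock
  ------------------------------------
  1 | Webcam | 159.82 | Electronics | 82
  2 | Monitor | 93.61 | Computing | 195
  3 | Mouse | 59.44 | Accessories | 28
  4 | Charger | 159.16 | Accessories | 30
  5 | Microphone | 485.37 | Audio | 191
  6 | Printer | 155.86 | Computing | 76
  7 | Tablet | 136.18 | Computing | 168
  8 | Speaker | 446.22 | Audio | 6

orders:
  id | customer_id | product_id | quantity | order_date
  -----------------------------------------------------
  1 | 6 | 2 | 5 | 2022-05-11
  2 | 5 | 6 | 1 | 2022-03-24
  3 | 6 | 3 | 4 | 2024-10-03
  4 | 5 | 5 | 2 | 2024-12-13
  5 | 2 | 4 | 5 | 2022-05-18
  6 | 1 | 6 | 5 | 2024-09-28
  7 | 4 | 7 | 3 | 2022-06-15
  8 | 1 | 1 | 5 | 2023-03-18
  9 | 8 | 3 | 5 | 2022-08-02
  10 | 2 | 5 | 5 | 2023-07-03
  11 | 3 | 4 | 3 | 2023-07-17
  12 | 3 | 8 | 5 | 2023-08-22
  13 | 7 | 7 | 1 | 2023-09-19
SELECT name, city FROM customers WHERE city <> 'Los Angeles'

Execution result:
name | city
Noah Jones | San Diego
David Brown | Houston
Frank Jones | New York
Eve Garcia | Chicago
Rose Jones | Chicago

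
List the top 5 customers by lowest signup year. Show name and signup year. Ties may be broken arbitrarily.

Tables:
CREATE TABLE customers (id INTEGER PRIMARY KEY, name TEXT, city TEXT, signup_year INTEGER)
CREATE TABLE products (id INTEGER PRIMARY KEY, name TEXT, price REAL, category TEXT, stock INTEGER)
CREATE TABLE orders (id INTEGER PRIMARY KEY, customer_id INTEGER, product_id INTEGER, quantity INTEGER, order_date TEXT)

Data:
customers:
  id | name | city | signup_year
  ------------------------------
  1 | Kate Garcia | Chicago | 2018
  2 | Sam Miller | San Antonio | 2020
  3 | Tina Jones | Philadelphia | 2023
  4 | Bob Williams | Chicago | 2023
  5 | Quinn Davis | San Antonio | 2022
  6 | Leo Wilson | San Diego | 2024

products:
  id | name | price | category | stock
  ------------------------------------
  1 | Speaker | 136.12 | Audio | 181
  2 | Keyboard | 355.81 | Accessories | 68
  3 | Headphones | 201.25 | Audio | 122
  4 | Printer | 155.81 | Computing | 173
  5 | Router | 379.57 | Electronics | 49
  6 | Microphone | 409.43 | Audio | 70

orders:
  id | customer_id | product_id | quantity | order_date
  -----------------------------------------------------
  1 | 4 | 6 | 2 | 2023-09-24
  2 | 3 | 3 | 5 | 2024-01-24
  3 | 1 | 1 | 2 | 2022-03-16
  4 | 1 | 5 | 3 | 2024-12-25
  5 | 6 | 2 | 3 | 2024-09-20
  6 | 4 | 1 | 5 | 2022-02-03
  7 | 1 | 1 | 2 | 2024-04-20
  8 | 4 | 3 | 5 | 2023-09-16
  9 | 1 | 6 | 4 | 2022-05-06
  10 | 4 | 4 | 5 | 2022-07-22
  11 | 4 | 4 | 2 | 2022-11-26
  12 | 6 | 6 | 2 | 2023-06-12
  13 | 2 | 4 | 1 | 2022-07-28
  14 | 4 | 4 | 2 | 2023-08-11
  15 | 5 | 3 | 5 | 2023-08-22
SELECT name, signup_year FROM customers ORDER BY signup_year ASC LIMIT 5

Execution result:
name | signup_year
Kate Garcia | 2018
Sam Miller | 2020
Quinn Davis | 2022
Tina Jones | 2023
Bob Williams | 2023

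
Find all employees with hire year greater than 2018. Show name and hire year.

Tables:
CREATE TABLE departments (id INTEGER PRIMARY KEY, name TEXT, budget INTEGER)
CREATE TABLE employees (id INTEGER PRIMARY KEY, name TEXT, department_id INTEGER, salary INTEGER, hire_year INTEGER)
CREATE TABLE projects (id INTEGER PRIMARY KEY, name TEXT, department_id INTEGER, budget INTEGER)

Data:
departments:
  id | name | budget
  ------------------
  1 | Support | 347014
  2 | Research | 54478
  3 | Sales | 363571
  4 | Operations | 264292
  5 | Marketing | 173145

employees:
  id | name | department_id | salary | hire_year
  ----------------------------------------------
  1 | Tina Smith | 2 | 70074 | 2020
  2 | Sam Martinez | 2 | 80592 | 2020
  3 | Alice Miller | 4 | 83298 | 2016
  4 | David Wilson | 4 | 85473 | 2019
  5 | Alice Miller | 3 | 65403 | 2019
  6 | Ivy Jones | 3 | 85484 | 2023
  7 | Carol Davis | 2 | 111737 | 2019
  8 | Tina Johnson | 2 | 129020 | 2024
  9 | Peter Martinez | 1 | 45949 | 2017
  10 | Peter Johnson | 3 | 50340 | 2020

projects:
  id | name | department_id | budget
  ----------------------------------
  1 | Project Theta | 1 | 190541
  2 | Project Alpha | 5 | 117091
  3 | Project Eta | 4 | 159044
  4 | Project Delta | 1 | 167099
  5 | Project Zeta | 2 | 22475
SELECT name, hire_year FROM employees WHERE hire_year > 2018

Execution result:
name | hire_year
Tina Smith | 2020
Sam Martinez | 2020
David Wilson | 2019
Alice Miller | 2019
Ivy Jones | 2023
Carol Davis | 2019
Tina Johnson | 2024
Peter Johnson | 2020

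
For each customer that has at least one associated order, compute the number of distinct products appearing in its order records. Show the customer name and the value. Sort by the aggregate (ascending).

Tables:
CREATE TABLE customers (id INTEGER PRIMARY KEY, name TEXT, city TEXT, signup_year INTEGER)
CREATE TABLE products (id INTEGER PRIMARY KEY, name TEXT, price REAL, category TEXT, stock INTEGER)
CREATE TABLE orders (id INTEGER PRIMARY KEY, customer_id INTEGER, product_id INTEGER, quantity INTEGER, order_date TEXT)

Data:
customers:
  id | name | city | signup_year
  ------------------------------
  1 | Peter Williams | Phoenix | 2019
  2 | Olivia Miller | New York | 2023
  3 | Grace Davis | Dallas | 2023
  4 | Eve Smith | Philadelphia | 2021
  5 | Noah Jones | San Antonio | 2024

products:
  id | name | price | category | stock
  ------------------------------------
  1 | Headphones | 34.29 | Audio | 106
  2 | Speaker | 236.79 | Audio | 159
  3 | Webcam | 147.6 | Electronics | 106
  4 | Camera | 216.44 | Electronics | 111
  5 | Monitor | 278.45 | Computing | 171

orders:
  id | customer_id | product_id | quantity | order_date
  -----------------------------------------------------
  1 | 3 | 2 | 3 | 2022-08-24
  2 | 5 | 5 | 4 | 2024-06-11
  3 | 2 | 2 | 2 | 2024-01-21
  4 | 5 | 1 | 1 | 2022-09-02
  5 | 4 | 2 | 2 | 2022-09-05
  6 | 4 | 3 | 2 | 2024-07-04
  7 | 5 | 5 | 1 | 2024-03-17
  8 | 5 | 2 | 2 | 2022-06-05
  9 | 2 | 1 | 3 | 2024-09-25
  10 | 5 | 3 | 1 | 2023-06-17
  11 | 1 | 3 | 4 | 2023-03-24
SELECT p.name, COUNT(DISTINCT c.product_id) AS distinct_product_count FROM orders c JOIN customers p ON c.customer_id = p.id GROUP BY p.id, p.name ORDER BY distinct_product_count ASC

Execution result:
name | distinct_product_count
Peter Williams | 1
Grace Davis | 1
Olivia Miller | 2
Eve Smith | 2
Noah Jones | 4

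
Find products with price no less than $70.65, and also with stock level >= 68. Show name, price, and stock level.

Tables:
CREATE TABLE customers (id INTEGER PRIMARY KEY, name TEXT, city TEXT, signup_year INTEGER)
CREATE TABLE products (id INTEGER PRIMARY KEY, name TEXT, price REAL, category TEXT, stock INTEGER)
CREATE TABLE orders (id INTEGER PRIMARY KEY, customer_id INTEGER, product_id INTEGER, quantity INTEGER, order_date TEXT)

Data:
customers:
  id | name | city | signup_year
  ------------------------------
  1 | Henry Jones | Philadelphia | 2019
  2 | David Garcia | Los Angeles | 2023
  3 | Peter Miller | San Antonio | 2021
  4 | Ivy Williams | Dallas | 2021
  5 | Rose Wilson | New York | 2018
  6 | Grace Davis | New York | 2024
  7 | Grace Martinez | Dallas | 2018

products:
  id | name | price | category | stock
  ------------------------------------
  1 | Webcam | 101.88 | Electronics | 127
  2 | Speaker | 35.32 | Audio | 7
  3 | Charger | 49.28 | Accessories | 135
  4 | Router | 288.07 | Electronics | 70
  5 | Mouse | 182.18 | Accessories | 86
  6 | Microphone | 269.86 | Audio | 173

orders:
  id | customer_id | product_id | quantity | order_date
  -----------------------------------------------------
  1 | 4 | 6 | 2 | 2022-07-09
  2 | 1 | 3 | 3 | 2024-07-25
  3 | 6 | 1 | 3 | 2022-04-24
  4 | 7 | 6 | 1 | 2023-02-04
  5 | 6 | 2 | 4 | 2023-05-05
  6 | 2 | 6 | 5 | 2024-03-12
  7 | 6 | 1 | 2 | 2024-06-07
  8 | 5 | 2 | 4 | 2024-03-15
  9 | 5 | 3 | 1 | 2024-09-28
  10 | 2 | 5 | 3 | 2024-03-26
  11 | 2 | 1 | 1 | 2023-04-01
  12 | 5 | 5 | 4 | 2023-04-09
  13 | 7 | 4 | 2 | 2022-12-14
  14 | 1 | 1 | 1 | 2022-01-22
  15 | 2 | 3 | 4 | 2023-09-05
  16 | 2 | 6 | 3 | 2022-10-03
SELECT name, price, stock FROM products WHERE price >= 70.65 AND stock >= 68

Execution result:
name | price | stock
Webcam | 101.88 | 127
Router | 288.07 | 70
Mouse | 182.18 | 86
Microphone | 269.86 | 173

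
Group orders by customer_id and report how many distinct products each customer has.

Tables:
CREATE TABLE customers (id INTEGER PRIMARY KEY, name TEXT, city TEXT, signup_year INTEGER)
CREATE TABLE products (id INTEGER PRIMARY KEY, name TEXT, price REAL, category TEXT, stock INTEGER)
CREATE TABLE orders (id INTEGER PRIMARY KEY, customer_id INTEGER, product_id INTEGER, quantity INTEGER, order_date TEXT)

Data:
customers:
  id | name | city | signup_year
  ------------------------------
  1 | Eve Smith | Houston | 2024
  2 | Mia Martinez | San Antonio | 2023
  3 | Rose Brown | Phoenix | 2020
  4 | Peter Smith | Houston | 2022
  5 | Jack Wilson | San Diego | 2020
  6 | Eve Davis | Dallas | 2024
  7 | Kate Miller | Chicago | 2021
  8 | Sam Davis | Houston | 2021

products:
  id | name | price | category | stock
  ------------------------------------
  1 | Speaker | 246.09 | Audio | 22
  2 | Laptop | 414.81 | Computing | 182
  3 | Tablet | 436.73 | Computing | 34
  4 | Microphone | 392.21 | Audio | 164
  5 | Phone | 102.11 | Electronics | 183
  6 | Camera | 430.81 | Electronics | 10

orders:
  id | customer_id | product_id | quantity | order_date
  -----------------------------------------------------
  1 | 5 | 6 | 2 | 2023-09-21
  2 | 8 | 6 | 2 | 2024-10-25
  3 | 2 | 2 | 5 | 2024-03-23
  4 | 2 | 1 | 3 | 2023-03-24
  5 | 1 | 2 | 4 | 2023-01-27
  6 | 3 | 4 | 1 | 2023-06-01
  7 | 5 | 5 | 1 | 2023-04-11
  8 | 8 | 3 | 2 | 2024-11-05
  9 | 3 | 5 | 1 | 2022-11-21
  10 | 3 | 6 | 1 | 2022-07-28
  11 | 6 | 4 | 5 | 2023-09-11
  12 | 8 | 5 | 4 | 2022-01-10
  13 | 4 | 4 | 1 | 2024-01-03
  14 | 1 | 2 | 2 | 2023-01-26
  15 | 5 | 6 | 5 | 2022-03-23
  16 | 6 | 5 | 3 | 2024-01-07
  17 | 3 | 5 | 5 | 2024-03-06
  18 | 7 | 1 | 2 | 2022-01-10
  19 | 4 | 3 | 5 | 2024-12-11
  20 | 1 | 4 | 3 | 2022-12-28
SELECT customer_id, COUNT(DISTINCT product_id) AS distinct_product_count FROM orders GROUP BY customer_id

Execution result:
customer_id | distinct_product_count
1 | 2
2 | 2
3 | 3
4 | 2
5 | 2
6 | 2
7 | 1
8 | 3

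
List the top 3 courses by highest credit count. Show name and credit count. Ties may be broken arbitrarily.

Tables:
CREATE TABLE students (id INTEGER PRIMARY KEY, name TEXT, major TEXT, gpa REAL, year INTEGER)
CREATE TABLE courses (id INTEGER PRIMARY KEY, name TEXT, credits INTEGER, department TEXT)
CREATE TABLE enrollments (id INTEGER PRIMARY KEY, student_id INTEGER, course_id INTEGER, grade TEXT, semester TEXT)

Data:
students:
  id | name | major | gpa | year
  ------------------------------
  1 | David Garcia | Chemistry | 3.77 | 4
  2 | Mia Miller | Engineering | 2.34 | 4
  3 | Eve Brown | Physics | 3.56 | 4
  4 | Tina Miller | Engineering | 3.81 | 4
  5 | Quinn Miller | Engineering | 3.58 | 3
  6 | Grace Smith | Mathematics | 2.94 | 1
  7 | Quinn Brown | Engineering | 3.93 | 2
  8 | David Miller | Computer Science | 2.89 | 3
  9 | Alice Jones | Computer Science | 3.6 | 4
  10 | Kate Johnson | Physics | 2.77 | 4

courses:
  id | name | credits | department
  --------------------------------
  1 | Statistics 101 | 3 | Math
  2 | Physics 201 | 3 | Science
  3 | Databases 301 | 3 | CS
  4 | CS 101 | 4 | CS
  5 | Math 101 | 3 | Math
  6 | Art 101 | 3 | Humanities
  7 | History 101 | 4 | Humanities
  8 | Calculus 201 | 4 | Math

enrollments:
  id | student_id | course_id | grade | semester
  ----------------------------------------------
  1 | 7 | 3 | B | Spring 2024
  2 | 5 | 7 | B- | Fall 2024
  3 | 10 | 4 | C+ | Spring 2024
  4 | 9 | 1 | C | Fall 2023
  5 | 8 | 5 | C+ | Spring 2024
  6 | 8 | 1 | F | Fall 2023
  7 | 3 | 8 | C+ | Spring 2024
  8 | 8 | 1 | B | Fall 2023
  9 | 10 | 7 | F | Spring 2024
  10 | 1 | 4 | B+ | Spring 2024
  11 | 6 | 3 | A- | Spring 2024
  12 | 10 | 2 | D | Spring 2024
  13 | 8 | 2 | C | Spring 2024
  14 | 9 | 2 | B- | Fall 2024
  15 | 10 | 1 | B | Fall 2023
SELECT name, credits FROM courses ORDER BY credits DESC LIMIT 3

Execution result:
name | credits
CS 101 | 4
History 101 | 4
Calculus 201 | 4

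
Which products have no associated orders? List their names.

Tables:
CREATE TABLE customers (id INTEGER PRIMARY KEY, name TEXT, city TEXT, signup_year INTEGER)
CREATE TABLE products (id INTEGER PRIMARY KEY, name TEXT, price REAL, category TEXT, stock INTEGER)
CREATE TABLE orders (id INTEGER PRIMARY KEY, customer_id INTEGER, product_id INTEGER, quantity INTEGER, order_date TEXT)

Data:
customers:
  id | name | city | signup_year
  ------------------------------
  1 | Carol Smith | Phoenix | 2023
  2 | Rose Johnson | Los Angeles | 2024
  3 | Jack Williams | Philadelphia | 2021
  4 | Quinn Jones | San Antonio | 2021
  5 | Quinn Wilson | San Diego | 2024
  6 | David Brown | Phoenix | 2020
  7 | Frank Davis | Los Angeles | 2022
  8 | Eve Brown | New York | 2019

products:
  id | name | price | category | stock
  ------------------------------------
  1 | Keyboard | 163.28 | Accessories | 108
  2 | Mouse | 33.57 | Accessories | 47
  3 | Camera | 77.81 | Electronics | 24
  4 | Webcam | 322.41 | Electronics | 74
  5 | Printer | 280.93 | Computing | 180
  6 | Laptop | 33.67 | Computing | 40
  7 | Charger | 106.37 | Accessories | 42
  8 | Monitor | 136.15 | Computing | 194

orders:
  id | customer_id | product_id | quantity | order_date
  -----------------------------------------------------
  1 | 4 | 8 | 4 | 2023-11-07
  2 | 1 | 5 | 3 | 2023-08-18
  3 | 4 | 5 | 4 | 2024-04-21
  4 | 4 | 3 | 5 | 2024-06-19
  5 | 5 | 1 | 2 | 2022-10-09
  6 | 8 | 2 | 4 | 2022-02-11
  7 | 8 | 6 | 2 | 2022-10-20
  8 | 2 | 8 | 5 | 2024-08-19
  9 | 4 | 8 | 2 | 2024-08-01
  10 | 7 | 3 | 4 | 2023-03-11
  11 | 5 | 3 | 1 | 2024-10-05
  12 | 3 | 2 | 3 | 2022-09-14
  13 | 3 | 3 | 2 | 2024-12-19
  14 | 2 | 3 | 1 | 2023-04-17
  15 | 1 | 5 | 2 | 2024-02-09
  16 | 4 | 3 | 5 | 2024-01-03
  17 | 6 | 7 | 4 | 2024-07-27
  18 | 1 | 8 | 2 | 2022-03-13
SELECT p.name FROM products p LEFT JOIN orders c ON c.product_id = p.id WHERE c.id IS NULL

Execution result:
Webcam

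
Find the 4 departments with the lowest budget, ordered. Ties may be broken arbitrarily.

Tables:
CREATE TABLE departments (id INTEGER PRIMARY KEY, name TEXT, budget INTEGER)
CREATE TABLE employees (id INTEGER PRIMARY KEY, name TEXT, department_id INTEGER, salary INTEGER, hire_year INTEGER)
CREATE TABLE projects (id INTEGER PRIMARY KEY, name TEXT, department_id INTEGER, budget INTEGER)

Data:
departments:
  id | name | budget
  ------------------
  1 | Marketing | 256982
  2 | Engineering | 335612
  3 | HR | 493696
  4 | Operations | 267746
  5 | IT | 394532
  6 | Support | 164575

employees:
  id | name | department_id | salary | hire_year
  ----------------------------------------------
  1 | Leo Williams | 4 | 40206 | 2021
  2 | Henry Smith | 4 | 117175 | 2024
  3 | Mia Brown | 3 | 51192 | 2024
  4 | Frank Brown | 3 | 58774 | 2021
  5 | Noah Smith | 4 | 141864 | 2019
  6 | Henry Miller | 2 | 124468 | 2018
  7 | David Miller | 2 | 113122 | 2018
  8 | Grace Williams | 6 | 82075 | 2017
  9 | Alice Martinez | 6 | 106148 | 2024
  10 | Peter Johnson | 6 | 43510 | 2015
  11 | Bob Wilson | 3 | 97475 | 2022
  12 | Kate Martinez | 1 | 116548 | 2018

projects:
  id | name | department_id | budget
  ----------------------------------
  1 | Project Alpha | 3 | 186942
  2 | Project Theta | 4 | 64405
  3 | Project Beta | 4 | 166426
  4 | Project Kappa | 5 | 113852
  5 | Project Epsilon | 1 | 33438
SELECT name, budget FROM departments ORDER BY budget ASC LIMIT 4

Execution result:
name | budget
Support | 164575
Marketing | 256982
Operations | 267746
Engineering | 335612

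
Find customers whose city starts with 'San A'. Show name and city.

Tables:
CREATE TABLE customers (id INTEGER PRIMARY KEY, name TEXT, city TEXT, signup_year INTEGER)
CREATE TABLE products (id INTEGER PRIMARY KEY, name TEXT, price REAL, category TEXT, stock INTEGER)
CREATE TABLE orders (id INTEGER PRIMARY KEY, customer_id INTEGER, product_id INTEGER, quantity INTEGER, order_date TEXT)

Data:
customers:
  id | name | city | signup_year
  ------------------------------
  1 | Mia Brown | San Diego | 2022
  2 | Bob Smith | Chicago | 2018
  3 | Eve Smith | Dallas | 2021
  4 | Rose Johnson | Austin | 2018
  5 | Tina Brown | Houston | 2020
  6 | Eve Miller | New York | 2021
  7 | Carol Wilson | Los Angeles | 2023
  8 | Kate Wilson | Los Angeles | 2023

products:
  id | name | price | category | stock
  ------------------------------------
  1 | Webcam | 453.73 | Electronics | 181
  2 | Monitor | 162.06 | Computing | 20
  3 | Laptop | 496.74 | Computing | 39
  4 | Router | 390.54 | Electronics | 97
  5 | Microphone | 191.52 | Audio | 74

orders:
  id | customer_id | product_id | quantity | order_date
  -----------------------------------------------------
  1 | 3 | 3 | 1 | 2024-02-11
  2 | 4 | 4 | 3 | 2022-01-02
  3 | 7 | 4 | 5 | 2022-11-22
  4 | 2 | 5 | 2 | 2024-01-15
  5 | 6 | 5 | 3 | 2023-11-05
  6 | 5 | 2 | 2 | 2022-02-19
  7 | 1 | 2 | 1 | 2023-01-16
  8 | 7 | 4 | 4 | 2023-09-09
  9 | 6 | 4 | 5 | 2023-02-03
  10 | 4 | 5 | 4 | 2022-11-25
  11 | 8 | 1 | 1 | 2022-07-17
SELECT name, city FROM customers WHERE city LIKE 'San A%'

Execution result:
(no rows)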